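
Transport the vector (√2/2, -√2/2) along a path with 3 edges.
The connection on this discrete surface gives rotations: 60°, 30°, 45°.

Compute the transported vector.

Total rotation: 60° + 30° + 45° = 135°. Final vector: (0, 1)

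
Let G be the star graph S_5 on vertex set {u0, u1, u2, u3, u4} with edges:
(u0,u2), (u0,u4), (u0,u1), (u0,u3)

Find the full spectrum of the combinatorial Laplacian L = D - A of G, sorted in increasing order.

The star S_5 is the complete bipartite graph K_{1,4} (one hub of degree 4, 4 leaves of degree 1). The Laplacian spectrum of K_{p,q} is 0, p (multiplicity q−1), q (multiplicity p−1), p+q. With p = 1, q = 4: 0 once, 1 with multiplicity 3, and 5 once. (Check: trace L = sum of degrees = 8 = 3·1 + 5.)
Laplacian eigenvalues (increasing order): [0.0, 1.0, 1.0, 1.0, 5.0]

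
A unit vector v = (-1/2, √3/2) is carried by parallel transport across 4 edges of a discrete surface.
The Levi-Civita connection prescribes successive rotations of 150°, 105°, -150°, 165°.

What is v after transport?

Total rotation: 150° + 105° + (-150°) + 165° = 270° ≡ -90° (mod 360°). Final vector: (0.8660, 0.5000)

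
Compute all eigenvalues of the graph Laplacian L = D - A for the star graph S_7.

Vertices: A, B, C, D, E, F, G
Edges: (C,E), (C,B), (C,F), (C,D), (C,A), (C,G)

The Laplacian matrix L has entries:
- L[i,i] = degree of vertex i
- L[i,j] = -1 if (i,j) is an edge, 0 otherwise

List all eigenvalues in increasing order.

The star S_7 is the complete bipartite graph K_{1,6} (one hub of degree 6, 6 leaves of degree 1). The Laplacian spectrum of K_{p,q} is 0, p (multiplicity q−1), q (multiplicity p−1), p+q. With p = 1, q = 6: 0 once, 1 with multiplicity 5, and 7 once. (Check: trace L = sum of degrees = 12 = 5·1 + 7.)
Laplacian eigenvalues (increasing order): [0.0, 1.0, 1.0, 1.0, 1.0, 1.0, 7.0]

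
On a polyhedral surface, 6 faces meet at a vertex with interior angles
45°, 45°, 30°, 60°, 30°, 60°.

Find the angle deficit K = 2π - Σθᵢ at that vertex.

Sum of angles = 270°. K = 360° - 270° = 90° = π/2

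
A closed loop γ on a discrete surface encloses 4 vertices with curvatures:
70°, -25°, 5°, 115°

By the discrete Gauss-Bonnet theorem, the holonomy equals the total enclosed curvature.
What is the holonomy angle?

Holonomy = total enclosed curvature = 70° + (-25°) + 5° + 115° = 165°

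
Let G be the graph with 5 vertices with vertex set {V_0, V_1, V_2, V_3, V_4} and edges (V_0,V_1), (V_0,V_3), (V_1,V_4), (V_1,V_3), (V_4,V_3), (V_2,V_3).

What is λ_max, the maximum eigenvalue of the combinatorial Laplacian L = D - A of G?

Degrees: deg(V_0) = 2, deg(V_1) = 3, deg(V_2) = 1, deg(V_3) = 4, deg(V_4) = 2.
L = D − A with rows/columns ordered (V_0, V_1, V_2, V_3, V_4):
  [ 2, -1,  0, -1,  0]
  [-1,  3,  0, -1, -1]
  [ 0,  0,  1, -1,  0]
  [-1, -1, -1,  4, -1]
  [ 0, -1,  0, -1,  2]
Characteristic polynomial: det(λI − L) = λ(λ − 1)(λ − 2)(λ − 4)(λ − 5).
Roots: λ = 0; (λ − 1) = 0 ⇒ λ = 1; (λ − 2) = 0 ⇒ λ = 2; (λ − 4) = 0 ⇒ λ = 4; (λ − 5) = 0 ⇒ λ = 5.
(Check: the roots sum (with multiplicity) to 12, matching trace L = Σdeg = 2·6 = 12.)
Laplacian eigenvalues: [0.0, 1.0, 2.0, 4.0, 5.0]. Largest eigenvalue (spectral radius) = 5.0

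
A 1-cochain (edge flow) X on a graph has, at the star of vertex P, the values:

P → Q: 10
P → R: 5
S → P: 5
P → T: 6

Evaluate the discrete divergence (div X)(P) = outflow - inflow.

Divergence = sum of outgoing flows = 10 + 5 + (-5) + 6 = 16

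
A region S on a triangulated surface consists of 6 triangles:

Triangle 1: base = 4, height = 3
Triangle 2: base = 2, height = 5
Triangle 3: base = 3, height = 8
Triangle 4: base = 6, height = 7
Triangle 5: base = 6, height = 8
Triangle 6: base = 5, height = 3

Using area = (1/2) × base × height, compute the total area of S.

(1/2)×4×3 + (1/2)×2×5 + (1/2)×3×8 + (1/2)×6×7 + (1/2)×6×8 + (1/2)×5×3 = 75.5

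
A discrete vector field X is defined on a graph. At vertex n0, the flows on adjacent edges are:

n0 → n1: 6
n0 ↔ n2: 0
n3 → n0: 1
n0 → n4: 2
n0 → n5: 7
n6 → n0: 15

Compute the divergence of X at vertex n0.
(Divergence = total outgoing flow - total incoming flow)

Divergence = sum of outgoing flows = 6 + 0 + (-1) + 2 + 7 + (-15) = -1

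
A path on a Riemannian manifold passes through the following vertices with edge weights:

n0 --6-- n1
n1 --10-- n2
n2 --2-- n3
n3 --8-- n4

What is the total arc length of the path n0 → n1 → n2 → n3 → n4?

Arc length = 6 + 10 + 2 + 8 = 26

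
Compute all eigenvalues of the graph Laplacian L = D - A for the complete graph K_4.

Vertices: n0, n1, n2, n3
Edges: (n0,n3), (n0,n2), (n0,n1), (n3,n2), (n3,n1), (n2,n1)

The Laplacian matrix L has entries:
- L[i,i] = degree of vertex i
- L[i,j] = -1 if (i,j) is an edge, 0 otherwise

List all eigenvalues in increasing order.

For the complete graph K_n, L = nI − J (J = all-ones matrix). J has eigenvalues n (once, eigenvector 𝟙) and 0 (multiplicity n−1), so L has eigenvalues 0 (once) and n (multiplicity n−1). Here n = 4: eigenvalue 0 once and 4 with multiplicity 3.
Laplacian eigenvalues (increasing order): [0.0, 4.0, 4.0, 4.0]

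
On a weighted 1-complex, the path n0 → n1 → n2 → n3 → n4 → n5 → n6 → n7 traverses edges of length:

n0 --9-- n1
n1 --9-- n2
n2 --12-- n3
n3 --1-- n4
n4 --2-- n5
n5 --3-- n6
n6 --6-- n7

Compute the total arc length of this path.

Arc length = 9 + 9 + 12 + 1 + 2 + 3 + 6 = 42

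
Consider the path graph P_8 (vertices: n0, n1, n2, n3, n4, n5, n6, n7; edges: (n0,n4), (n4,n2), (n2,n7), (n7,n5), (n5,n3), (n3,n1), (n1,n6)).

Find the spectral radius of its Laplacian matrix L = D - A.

The path graph P_n has Laplacian eigenvalues λ_k = 2 − 2cos(kπ/n), k = 0, 1, …, n−1. Here n = 8:
k=0: 2 − 2cos(0) = 0.0; k=1: 2 − 2cos(π/8) = 0.1522; k=2: 2 − 2cos(π/4) = 0.5858; k=3: 2 − 2cos(3π/8) = 1.2346; k=4: 2 − 2cos(π/2) = 2.0; k=5: 2 − 2cos(5π/8) = 2.7654; k=6: 2 − 2cos(3π/4) = 3.4142; k=7: 2 − 2cos(7π/8) = 3.8478.
Laplacian eigenvalues: [0.0, 0.1522, 0.5858, 1.2346, 2.0, 2.7654, 3.4142, 3.8478]. Largest eigenvalue (spectral radius) = 3.8478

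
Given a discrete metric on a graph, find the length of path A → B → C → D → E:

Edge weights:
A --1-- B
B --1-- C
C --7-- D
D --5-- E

Arc length = 1 + 1 + 7 + 5 = 14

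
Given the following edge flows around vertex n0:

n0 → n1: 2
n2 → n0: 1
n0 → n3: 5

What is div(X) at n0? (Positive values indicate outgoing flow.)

Divergence = sum of outgoing flows = 2 + (-1) + 5 = 6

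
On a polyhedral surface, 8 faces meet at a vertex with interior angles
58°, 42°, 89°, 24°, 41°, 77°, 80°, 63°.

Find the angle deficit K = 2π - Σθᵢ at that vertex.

Sum of angles = 474°. K = 360° - 474° = -114° = -19π/30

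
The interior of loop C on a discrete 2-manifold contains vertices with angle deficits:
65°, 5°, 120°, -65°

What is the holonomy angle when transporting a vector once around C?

Holonomy = total enclosed curvature = 65° + 5° + 120° + (-65°) = 125°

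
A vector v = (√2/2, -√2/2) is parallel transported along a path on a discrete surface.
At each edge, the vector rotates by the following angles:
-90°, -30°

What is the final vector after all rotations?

Total rotation: (-90°) + (-30°) = -120°. Final vector: (-0.9659, -0.2588)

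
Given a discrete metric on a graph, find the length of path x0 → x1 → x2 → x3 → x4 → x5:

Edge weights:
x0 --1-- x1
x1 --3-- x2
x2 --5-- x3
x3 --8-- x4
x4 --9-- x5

Arc length = 1 + 3 + 5 + 8 + 9 = 26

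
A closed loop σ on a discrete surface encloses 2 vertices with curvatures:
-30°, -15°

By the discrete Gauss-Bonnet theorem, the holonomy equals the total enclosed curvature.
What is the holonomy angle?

Holonomy = total enclosed curvature = (-30°) + (-15°) = -45°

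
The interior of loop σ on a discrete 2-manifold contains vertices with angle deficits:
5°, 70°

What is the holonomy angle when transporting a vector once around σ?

Holonomy = total enclosed curvature = 5° + 70° = 75°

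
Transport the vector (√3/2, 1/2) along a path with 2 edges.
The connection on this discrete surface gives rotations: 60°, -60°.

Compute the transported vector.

Total rotation: 60° + (-60°) = 0°. Final vector: (0.8660, 0.5000)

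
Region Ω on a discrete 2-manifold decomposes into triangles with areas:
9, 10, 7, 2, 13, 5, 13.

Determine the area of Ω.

9 + 10 + 7 + 2 + 13 + 5 + 13 = 59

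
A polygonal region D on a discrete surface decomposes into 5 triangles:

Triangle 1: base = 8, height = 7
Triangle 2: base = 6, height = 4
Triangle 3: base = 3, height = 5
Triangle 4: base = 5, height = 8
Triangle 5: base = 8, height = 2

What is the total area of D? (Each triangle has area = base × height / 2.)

(1/2)×8×7 + (1/2)×6×4 + (1/2)×3×5 + (1/2)×5×8 + (1/2)×8×2 = 75.5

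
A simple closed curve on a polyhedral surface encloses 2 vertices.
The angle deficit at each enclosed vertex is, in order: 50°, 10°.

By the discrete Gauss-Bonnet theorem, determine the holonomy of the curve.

Holonomy = total enclosed curvature = 50° + 10° = 60°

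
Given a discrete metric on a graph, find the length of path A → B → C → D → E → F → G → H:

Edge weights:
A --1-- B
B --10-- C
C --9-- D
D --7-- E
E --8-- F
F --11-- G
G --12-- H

Arc length = 1 + 10 + 9 + 7 + 8 + 11 + 12 = 58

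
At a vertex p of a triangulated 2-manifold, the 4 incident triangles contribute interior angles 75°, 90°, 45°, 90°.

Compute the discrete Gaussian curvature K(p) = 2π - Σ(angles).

Sum of angles = 300°. K = 360° - 300° = 60°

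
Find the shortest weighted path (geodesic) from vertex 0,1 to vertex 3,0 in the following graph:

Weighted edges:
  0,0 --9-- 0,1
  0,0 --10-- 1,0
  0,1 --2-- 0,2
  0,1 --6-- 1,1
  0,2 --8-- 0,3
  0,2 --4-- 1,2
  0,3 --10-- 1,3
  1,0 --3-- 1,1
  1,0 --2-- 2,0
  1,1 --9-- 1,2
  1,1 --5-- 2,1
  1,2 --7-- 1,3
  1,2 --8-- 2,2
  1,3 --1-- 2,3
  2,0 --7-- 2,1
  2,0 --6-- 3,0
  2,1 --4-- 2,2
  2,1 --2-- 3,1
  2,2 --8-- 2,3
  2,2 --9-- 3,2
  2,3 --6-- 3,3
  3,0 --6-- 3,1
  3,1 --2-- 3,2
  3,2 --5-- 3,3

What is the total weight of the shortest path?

Shortest path: 0,1 → 1,1 → 1,0 → 2,0 → 3,0, total weight = 17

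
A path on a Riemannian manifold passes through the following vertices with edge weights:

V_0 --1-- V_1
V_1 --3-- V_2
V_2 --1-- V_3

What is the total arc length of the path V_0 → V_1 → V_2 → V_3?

Arc length = 1 + 3 + 1 = 5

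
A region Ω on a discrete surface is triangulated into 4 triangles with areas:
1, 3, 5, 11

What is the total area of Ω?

1 + 3 + 5 + 11 = 20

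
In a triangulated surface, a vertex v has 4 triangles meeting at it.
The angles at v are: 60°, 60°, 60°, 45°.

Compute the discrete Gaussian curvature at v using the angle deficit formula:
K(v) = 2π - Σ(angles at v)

Sum of angles = 225°. K = 360° - 225° = 135°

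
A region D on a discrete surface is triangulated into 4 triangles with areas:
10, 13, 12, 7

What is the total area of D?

10 + 13 + 12 + 7 = 42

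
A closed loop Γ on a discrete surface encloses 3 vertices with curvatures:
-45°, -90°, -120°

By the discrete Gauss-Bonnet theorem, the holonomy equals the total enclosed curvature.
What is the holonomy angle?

Holonomy = total enclosed curvature = (-45°) + (-90°) + (-120°) = -255°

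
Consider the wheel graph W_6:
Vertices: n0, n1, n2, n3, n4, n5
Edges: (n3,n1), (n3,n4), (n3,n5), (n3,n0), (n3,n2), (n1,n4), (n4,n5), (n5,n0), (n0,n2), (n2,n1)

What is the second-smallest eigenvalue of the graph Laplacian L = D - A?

The wheel W_6 is the join K_1 ∨ C_5 (a hub joined to every vertex of a cycle of length 5). For a join G ∨ H (G on p vertices, H on q vertices) the Laplacian spectrum is 0, p+q, the eigenvalues of L(G) other than one 0 each shifted by +q, and the eigenvalues of L(H) other than one 0 each shifted by +p. With G = K_1 (p = 1, nothing left after dropping its 0) and H = C_5 (q = 5, eigenvalues 2 − 2cos(2πk/5), k = 0, …, 4; drop k = 0), the spectrum of W_6 is 0, 6, and 1 + (2 − 2cos(2πk/5)) = 3 − 2cos(2πk/5) for k = 1, …, 4:
k=1: 3 − 2cos(2π/5) = 2.382; k=2: 3 − 2cos(4π/5) = 4.618; k=3: 3 − 2cos(6π/5) = 4.618; k=4: 3 − 2cos(8π/5) = 2.382.
Laplacian eigenvalues: [0.0, 2.382, 2.382, 4.618, 4.618, 6.0]. Algebraic connectivity (smallest non-zero eigenvalue) = 2.382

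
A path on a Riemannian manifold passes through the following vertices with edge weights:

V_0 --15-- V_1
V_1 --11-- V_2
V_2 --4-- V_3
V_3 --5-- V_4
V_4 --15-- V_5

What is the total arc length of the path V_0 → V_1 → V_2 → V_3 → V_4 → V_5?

Arc length = 15 + 11 + 4 + 5 + 15 = 50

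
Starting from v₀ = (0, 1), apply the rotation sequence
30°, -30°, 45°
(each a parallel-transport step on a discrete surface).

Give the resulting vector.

Total rotation: 30° + (-30°) + 45° = 45°. Final vector: (-0.7071, 0.7071)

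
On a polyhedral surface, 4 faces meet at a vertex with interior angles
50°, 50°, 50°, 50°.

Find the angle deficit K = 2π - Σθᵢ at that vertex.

Sum of angles = 200°. K = 360° - 200° = 160°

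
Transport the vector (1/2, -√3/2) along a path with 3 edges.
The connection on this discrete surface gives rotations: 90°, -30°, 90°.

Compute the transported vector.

Total rotation: 90° + (-30°) + 90° = 150°. Final vector: (0, 1)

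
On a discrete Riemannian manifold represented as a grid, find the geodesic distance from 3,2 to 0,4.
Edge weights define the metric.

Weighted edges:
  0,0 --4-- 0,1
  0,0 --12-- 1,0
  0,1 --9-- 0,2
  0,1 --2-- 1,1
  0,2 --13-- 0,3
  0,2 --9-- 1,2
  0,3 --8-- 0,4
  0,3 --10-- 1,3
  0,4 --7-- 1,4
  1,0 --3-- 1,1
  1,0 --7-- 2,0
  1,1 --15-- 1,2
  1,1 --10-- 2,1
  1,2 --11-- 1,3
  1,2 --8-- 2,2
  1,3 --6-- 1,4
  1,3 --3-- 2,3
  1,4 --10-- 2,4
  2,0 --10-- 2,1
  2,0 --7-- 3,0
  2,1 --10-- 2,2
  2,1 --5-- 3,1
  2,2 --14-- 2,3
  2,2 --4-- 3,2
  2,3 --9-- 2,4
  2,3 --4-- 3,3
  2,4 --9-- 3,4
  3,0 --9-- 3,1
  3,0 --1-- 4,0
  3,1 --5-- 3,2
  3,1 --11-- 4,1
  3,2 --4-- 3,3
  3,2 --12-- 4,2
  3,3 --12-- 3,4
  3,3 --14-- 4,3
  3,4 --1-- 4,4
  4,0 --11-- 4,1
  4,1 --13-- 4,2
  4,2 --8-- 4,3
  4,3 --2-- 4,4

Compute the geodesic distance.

Shortest path: 3,2 → 3,3 → 2,3 → 1,3 → 1,4 → 0,4, total weight = 24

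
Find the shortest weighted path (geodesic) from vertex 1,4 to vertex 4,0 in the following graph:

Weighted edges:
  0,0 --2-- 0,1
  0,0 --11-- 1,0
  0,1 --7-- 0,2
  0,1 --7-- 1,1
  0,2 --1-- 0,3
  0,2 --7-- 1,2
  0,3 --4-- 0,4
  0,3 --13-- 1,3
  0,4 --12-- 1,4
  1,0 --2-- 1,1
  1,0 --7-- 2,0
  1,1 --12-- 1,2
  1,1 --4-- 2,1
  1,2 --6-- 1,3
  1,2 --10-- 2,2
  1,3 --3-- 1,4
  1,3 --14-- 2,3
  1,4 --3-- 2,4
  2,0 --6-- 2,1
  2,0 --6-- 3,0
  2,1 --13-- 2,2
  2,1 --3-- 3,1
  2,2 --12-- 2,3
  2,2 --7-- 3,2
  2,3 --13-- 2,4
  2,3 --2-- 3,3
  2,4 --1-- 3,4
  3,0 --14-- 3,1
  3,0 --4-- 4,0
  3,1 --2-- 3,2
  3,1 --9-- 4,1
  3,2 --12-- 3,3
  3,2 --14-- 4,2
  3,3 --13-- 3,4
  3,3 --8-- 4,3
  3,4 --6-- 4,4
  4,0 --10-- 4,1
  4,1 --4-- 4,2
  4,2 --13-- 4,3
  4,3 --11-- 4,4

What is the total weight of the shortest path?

Shortest path: 1,4 → 1,3 → 1,2 → 1,1 → 1,0 → 2,0 → 3,0 → 4,0, total weight = 40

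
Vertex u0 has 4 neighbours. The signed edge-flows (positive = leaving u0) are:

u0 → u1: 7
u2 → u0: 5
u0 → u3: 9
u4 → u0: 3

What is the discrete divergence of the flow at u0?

Divergence = sum of outgoing flows = 7 + (-5) + 9 + (-3) = 8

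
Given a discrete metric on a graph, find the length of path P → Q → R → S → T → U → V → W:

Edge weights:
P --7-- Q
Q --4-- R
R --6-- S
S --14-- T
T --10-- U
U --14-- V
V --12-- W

Arc length = 7 + 4 + 6 + 14 + 10 + 14 + 12 = 67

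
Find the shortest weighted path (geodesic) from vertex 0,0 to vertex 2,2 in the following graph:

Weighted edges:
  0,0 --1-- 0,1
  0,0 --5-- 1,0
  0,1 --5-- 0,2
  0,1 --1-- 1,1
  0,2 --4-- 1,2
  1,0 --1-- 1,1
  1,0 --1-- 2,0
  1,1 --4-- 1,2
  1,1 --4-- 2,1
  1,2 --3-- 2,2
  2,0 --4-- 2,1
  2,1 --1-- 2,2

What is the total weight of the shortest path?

Shortest path: 0,0 → 0,1 → 1,1 → 2,1 → 2,2, total weight = 7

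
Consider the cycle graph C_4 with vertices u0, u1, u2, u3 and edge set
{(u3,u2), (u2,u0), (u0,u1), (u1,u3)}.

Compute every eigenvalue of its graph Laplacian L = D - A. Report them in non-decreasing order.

The cycle graph C_n has Laplacian eigenvalues λ_k = 2 − 2cos(2πk/n), k = 0, 1, …, n−1. Here n = 4:
k=0: 2 − 2cos(0) = 0.0; k=1: 2 − 2cos(π/2) = 2.0; k=2: 2 − 2cos(π) = 4.0; k=3: 2 − 2cos(3π/2) = 2.0.
Laplacian eigenvalues (increasing order): [0.0, 2.0, 2.0, 4.0]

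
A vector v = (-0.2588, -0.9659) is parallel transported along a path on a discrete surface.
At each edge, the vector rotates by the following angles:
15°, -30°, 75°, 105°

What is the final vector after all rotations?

Total rotation: 15° + (-30°) + 75° + 105° = 165°. Final vector: (0.5000, 0.8660)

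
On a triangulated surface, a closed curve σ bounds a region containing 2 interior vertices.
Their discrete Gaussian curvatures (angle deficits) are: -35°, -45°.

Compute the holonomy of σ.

Holonomy = total enclosed curvature = (-35°) + (-45°) = -80°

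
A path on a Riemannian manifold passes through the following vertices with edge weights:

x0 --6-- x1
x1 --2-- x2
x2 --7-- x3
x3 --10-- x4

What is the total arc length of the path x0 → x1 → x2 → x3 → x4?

Arc length = 6 + 2 + 7 + 10 = 25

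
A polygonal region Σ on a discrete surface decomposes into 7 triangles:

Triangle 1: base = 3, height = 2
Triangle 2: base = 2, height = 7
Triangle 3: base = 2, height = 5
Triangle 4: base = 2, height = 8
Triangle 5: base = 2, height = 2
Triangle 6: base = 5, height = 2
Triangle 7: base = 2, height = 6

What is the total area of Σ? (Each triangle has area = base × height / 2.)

(1/2)×3×2 + (1/2)×2×7 + (1/2)×2×5 + (1/2)×2×8 + (1/2)×2×2 + (1/2)×5×2 + (1/2)×2×6 = 36.0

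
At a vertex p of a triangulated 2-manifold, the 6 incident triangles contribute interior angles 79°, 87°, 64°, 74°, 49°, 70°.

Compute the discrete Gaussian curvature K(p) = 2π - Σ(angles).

Sum of angles = 423°. K = 360° - 423° = -63° = -7π/20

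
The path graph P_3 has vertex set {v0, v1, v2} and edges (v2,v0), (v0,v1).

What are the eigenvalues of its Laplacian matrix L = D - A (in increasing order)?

The path graph P_n has Laplacian eigenvalues λ_k = 2 − 2cos(kπ/n), k = 0, 1, …, n−1. Here n = 3:
k=0: 2 − 2cos(0) = 0.0; k=1: 2 − 2cos(π/3) = 1.0; k=2: 2 − 2cos(2π/3) = 3.0.
Laplacian eigenvalues (increasing order): [0.0, 1.0, 3.0]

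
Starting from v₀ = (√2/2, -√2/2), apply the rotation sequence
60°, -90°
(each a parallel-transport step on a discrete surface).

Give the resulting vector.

Total rotation: 60° + (-90°) = -30°. Final vector: (0.2588, -0.9659)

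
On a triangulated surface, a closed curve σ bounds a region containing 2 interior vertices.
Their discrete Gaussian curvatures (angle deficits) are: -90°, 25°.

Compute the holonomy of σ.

Holonomy = total enclosed curvature = (-90°) + 25° = -65°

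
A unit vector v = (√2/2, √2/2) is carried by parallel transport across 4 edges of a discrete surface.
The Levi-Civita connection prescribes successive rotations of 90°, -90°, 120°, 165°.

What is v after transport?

Total rotation: 90° + (-90°) + 120° + 165° = 285° ≡ -75° (mod 360°). Final vector: (0.8660, -0.5000)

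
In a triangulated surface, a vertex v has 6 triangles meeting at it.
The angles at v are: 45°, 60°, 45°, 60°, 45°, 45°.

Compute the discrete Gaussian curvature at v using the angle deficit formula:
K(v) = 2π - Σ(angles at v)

Sum of angles = 300°. K = 360° - 300° = 60° = π/3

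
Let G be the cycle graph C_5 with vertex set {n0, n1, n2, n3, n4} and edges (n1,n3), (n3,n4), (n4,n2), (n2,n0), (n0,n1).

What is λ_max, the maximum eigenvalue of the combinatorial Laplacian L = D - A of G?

The cycle graph C_n has Laplacian eigenvalues λ_k = 2 − 2cos(2πk/n), k = 0, 1, …, n−1. Here n = 5:
k=0: 2 − 2cos(0) = 0.0; k=1: 2 − 2cos(2π/5) = 1.382; k=2: 2 − 2cos(4π/5) = 3.618; k=3: 2 − 2cos(6π/5) = 3.618; k=4: 2 − 2cos(8π/5) = 1.382.
Laplacian eigenvalues: [0.0, 1.382, 1.382, 3.618, 3.618]. Largest eigenvalue (spectral radius) = 3.618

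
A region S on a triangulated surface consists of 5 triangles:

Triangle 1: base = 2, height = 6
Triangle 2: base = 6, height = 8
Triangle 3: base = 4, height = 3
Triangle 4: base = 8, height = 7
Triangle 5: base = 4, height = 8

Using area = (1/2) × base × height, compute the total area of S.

(1/2)×2×6 + (1/2)×6×8 + (1/2)×4×3 + (1/2)×8×7 + (1/2)×4×8 = 80.0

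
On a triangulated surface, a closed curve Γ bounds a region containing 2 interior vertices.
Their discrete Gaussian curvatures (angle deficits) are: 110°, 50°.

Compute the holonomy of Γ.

Holonomy = total enclosed curvature = 110° + 50° = 160°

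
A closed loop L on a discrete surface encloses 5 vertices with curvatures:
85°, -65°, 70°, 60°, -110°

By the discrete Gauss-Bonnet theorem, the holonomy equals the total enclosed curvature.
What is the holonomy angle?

Holonomy = total enclosed curvature = 85° + (-65°) + 70° + 60° + (-110°) = 40°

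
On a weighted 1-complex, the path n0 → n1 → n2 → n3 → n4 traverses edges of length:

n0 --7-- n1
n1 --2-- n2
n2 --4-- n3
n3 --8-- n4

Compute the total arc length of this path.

Arc length = 7 + 2 + 4 + 8 = 21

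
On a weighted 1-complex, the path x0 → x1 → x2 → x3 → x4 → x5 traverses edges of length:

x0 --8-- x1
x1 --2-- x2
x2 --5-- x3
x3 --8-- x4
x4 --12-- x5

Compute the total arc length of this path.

Arc length = 8 + 2 + 5 + 8 + 12 = 35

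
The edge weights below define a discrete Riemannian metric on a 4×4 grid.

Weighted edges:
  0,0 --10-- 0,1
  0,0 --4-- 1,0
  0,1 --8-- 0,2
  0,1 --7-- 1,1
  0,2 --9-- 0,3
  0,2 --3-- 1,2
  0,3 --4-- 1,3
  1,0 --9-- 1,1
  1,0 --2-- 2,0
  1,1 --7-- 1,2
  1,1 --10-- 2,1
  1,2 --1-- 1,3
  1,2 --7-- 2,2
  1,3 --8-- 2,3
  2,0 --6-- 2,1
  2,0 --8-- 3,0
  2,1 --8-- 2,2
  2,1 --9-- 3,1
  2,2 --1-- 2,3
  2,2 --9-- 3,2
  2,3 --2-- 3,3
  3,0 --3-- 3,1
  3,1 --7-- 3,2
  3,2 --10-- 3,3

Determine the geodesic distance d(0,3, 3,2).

Shortest path: 0,3 → 1,3 → 1,2 → 2,2 → 3,2, total weight = 21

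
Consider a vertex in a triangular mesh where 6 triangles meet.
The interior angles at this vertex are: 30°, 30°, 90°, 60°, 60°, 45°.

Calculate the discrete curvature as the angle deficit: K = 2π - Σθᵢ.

Sum of angles = 315°. K = 360° - 315° = 45°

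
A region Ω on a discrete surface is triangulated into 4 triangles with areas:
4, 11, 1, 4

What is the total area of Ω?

4 + 11 + 1 + 4 = 20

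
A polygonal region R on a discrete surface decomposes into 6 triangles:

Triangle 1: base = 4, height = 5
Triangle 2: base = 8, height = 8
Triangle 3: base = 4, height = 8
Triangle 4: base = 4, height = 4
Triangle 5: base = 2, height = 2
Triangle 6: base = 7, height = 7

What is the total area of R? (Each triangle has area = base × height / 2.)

(1/2)×4×5 + (1/2)×8×8 + (1/2)×4×8 + (1/2)×4×4 + (1/2)×2×2 + (1/2)×7×7 = 92.5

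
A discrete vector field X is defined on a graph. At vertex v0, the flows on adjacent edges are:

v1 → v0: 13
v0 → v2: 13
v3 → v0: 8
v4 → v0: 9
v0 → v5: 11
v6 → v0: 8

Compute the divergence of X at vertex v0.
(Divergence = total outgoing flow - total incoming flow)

Divergence = sum of outgoing flows = (-13) + 13 + (-8) + (-9) + 11 + (-8) = -14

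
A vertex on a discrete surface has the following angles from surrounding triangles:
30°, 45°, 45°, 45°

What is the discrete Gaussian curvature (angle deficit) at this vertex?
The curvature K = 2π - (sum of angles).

Sum of angles = 165°. K = 360° - 165° = 195°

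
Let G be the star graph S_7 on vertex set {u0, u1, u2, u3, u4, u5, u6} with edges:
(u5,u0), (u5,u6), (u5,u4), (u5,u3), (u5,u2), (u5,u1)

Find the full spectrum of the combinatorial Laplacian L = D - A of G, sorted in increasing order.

The star S_7 is the complete bipartite graph K_{1,6} (one hub of degree 6, 6 leaves of degree 1). The Laplacian spectrum of K_{p,q} is 0, p (multiplicity q−1), q (multiplicity p−1), p+q. With p = 1, q = 6: 0 once, 1 with multiplicity 5, and 7 once. (Check: trace L = sum of degrees = 12 = 5·1 + 7.)
Laplacian eigenvalues (increasing order): [0.0, 1.0, 1.0, 1.0, 1.0, 1.0, 7.0]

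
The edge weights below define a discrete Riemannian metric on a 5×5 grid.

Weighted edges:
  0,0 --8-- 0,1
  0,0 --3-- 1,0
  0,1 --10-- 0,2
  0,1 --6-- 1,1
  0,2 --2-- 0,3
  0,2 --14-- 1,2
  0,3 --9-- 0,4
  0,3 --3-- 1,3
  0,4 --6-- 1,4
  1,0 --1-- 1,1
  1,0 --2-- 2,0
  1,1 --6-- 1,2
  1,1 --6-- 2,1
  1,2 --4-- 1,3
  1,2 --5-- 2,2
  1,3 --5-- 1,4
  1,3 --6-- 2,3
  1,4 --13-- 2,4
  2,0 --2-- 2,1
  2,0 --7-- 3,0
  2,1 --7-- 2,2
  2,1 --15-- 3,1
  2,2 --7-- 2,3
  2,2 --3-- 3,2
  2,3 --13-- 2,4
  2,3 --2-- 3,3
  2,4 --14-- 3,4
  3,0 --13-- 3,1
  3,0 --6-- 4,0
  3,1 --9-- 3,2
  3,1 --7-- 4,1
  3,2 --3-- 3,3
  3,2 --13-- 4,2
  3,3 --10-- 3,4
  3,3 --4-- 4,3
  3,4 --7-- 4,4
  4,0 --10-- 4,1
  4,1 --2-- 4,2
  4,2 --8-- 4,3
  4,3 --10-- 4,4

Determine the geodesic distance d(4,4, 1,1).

Shortest path: 4,4 → 4,3 → 3,3 → 3,2 → 2,2 → 1,2 → 1,1, total weight = 31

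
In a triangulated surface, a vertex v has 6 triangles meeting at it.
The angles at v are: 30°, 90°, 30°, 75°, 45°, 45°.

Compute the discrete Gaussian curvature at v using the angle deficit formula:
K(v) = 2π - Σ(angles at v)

Sum of angles = 315°. K = 360° - 315° = 45°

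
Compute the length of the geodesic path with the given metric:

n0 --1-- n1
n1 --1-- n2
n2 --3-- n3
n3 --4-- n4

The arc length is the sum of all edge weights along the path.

Arc length = 1 + 1 + 3 + 4 = 9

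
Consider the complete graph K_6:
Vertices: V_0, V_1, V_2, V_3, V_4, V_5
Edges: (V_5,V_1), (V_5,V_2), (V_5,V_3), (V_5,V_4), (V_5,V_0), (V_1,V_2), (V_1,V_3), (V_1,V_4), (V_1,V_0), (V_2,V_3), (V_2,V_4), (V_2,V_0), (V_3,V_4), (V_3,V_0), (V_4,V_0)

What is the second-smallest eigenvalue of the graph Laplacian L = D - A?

For the complete graph K_n, L = nI − J (J = all-ones matrix). J has eigenvalues n (once, eigenvector 𝟙) and 0 (multiplicity n−1), so L has eigenvalues 0 (once) and n (multiplicity n−1). Here n = 6: eigenvalue 0 once and 6 with multiplicity 5.
Laplacian eigenvalues: [0.0, 6.0, 6.0, 6.0, 6.0, 6.0]. Algebraic connectivity (smallest non-zero eigenvalue) = 6.0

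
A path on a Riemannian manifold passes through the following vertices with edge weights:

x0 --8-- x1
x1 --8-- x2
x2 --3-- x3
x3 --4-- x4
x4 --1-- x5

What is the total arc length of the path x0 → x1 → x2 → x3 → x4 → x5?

Arc length = 8 + 8 + 3 + 4 + 1 = 24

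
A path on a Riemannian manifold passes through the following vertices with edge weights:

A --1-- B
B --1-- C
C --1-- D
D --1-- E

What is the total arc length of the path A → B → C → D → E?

Arc length = 1 + 1 + 1 + 1 = 4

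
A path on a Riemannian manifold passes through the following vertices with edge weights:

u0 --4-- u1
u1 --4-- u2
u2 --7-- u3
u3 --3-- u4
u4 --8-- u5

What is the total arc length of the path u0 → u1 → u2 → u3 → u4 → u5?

Arc length = 4 + 4 + 7 + 3 + 8 = 26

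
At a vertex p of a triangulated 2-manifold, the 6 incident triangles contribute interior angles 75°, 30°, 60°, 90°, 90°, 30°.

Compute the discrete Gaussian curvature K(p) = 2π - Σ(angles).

Sum of angles = 375°. K = 360° - 375° = -15° = -π/12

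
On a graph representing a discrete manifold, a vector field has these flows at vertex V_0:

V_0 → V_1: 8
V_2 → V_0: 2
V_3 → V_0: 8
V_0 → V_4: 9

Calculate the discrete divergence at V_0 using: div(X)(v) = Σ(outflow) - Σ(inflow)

Divergence = sum of outgoing flows = 8 + (-2) + (-8) + 9 = 7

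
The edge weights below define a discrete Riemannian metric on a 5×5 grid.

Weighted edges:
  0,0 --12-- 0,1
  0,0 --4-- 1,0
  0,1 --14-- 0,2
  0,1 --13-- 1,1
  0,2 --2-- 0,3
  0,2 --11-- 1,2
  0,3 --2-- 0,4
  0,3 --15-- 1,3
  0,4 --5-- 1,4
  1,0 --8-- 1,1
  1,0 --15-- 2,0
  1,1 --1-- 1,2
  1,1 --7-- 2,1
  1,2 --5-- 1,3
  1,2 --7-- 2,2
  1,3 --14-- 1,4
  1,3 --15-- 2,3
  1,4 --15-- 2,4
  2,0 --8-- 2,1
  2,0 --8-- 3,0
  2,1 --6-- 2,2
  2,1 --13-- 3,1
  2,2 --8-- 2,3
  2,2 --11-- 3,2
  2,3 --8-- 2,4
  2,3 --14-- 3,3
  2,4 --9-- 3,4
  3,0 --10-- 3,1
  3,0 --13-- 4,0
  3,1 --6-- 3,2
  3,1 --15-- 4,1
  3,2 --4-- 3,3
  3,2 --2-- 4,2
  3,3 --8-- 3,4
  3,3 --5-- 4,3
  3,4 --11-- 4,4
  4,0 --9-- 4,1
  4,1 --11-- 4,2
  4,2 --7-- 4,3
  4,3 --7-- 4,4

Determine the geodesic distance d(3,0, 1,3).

Shortest path: 3,0 → 2,0 → 2,1 → 1,1 → 1,2 → 1,3, total weight = 29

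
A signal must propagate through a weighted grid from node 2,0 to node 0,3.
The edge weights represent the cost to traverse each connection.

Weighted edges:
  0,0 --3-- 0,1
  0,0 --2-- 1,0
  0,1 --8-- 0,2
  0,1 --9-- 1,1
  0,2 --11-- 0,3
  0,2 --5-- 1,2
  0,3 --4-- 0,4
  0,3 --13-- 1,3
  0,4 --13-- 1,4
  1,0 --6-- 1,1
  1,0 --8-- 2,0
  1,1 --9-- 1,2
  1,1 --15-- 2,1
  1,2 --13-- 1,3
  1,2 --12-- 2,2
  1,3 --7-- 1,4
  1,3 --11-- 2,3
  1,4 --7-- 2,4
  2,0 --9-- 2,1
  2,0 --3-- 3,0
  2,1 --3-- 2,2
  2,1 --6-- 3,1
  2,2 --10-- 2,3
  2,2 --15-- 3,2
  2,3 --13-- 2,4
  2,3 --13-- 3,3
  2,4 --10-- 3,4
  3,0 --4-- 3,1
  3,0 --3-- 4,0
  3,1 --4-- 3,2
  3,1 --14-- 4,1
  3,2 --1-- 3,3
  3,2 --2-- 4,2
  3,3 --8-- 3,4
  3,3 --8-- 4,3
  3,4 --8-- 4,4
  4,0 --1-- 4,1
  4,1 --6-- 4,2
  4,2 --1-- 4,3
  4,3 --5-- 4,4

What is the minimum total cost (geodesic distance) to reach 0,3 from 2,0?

Shortest path: 2,0 → 1,0 → 0,0 → 0,1 → 0,2 → 0,3, total weight = 32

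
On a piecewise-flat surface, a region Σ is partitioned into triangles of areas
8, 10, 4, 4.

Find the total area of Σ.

8 + 10 + 4 + 4 = 26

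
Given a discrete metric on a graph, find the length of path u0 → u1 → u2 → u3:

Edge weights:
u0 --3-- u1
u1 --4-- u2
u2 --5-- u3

Arc length = 3 + 4 + 5 = 12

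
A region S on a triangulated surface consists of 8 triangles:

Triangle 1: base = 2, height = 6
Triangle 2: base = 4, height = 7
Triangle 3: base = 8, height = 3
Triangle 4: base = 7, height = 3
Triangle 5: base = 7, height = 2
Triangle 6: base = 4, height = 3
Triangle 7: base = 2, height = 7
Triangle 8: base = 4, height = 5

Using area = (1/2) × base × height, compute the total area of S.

(1/2)×2×6 + (1/2)×4×7 + (1/2)×8×3 + (1/2)×7×3 + (1/2)×7×2 + (1/2)×4×3 + (1/2)×2×7 + (1/2)×4×5 = 72.5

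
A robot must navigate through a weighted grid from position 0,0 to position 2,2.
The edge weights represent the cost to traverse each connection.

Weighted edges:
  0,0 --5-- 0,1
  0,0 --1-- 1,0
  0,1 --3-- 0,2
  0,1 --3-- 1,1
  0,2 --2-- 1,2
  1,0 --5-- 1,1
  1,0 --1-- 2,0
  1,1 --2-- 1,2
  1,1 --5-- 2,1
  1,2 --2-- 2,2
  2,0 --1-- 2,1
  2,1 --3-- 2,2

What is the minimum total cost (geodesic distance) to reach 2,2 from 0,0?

Shortest path: 0,0 → 1,0 → 2,0 → 2,1 → 2,2, total weight = 6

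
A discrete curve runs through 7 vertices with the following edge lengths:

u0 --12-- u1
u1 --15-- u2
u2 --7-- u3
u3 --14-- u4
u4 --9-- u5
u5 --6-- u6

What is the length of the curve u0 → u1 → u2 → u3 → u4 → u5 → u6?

Arc length = 12 + 15 + 7 + 14 + 9 + 6 = 63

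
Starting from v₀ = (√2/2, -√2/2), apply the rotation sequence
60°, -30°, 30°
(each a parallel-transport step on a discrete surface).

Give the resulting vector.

Total rotation: 60° + (-30°) + 30° = 60°. Final vector: (0.9659, 0.2588)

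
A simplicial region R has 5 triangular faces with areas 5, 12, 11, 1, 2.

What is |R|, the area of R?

5 + 12 + 11 + 1 + 2 = 31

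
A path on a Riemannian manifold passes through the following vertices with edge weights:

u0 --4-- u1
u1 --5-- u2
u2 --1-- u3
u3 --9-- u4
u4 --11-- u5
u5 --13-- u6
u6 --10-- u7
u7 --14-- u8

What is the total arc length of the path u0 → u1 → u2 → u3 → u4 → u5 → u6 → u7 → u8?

Arc length = 4 + 5 + 1 + 9 + 11 + 13 + 10 + 14 = 67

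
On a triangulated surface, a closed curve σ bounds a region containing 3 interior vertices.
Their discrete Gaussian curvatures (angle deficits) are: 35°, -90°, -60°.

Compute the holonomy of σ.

Holonomy = total enclosed curvature = 35° + (-90°) + (-60°) = -115°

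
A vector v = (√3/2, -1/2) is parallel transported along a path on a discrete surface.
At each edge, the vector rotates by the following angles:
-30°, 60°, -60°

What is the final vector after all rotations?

Total rotation: (-30°) + 60° + (-60°) = -30°. Final vector: (0.5000, -0.8660)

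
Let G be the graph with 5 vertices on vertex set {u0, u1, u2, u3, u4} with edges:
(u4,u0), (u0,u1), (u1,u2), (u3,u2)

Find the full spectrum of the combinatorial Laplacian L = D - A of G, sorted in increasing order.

Degrees: deg(u0) = 2, deg(u1) = 2, deg(u2) = 2, deg(u3) = 1, deg(u4) = 1.
L = D − A with rows/columns ordered (u0, u1, u2, u3, u4):
  [ 2, -1,  0,  0, -1]
  [-1,  2, -1,  0,  0]
  [ 0, -1,  2, -1,  0]
  [ 0,  0, -1,  1,  0]
  [-1,  0,  0,  0,  1]
Characteristic polynomial: det(λI − L) = λ(λ² − 3λ + 1)(λ² − 5λ + 5).
Roots: λ = 0; (λ² − 3λ + 1) = 0 ⇒ λ = (3 ± √5)/2 ≈ 0.382, 2.618; (λ² − 5λ + 5) = 0 ⇒ λ = (5 ± √5)/2 ≈ 1.382, 3.618.
(Check: the roots sum (with multiplicity) to 8, matching trace L = Σdeg = 2·4 = 8.)
Laplacian eigenvalues (increasing order): [0.0, 0.382, 1.382, 2.618, 3.618]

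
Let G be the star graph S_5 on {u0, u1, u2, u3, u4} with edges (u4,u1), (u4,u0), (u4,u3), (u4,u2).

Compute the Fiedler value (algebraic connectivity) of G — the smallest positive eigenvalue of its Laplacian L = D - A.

The star S_5 is the complete bipartite graph K_{1,4} (one hub of degree 4, 4 leaves of degree 1). The Laplacian spectrum of K_{p,q} is 0, p (multiplicity q−1), q (multiplicity p−1), p+q. With p = 1, q = 4: 0 once, 1 with multiplicity 3, and 5 once. (Check: trace L = sum of degrees = 8 = 3·1 + 5.)
Laplacian eigenvalues: [0.0, 1.0, 1.0, 1.0, 5.0]. Algebraic connectivity (smallest non-zero eigenvalue) = 1.0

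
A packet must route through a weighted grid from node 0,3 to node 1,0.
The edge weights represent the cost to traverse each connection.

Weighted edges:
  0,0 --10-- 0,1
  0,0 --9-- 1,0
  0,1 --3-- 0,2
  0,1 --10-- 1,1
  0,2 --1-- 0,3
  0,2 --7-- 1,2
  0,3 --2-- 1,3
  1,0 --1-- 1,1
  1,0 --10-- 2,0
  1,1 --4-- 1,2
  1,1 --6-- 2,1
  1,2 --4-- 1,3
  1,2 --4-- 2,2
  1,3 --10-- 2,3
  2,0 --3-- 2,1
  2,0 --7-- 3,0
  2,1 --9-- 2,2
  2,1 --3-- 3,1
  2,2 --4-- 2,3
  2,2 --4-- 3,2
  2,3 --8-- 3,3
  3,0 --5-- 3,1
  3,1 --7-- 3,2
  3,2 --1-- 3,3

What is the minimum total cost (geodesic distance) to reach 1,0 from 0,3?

Shortest path: 0,3 → 1,3 → 1,2 → 1,1 → 1,0, total weight = 11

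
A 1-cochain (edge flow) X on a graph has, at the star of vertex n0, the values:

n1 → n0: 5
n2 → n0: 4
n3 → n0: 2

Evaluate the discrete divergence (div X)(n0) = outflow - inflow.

Divergence = sum of outgoing flows = (-5) + (-4) + (-2) = -11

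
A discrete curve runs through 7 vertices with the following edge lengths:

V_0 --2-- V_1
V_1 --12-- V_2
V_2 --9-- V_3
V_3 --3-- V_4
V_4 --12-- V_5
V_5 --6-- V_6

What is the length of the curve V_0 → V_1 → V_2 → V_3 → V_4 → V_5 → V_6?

Arc length = 2 + 12 + 9 + 3 + 12 + 6 = 44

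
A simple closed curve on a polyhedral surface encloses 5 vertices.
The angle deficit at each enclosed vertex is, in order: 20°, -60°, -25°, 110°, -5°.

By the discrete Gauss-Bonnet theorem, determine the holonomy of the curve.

Holonomy = total enclosed curvature = 20° + (-60°) + (-25°) + 110° + (-5°) = 40°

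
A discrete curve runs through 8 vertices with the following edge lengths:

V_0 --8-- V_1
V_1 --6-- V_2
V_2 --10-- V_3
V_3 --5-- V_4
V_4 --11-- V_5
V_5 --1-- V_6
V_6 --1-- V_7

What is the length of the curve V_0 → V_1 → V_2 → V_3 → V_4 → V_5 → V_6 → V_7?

Arc length = 8 + 6 + 10 + 5 + 11 + 1 + 1 = 42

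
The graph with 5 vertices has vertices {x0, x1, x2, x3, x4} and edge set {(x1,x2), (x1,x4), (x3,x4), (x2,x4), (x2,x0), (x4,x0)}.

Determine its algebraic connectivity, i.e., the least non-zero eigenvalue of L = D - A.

Degrees: deg(x0) = 2, deg(x1) = 2, deg(x2) = 3, deg(x3) = 1, deg(x4) = 4.
L = D − A with rows/columns ordered (x0, x1, x2, x3, x4):
  [ 2,  0, -1,  0, -1]
  [ 0,  2, -1,  0, -1]
  [-1, -1,  3,  0, -1]
  [ 0,  0,  0,  1, -1]
  [-1, -1, -1, -1,  4]
Characteristic polynomial: det(λI − L) = λ(λ − 1)(λ − 2)(λ − 4)(λ − 5).
Roots: λ = 0; (λ − 1) = 0 ⇒ λ = 1; (λ − 2) = 0 ⇒ λ = 2; (λ − 4) = 0 ⇒ λ = 4; (λ − 5) = 0 ⇒ λ = 5.
(Check: the roots sum (with multiplicity) to 12, matching trace L = Σdeg = 2·6 = 12.)
Laplacian eigenvalues: [0.0, 1.0, 2.0, 4.0, 5.0]. Algebraic connectivity (smallest non-zero eigenvalue) = 1.0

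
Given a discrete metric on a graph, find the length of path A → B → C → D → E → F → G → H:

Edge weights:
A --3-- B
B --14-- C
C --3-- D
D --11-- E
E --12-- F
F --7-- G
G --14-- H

Arc length = 3 + 14 + 3 + 11 + 12 + 7 + 14 = 64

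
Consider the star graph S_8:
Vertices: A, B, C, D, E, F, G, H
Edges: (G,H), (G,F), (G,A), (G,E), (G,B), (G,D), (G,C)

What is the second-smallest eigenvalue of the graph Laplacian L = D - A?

The star S_8 is the complete bipartite graph K_{1,7} (one hub of degree 7, 7 leaves of degree 1). The Laplacian spectrum of K_{p,q} is 0, p (multiplicity q−1), q (multiplicity p−1), p+q. With p = 1, q = 7: 0 once, 1 with multiplicity 6, and 8 once. (Check: trace L = sum of degrees = 14 = 6·1 + 8.)
Laplacian eigenvalues: [0.0, 1.0, 1.0, 1.0, 1.0, 1.0, 1.0, 8.0]. Algebraic connectivity (smallest non-zero eigenvalue) = 1.0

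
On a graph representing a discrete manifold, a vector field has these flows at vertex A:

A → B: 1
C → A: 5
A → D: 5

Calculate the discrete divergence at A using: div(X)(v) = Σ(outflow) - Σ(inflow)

Divergence = sum of outgoing flows = 1 + (-5) + 5 = 1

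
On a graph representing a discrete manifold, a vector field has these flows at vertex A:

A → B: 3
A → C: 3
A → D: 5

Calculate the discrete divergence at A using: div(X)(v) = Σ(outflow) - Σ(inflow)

Divergence = sum of outgoing flows = 3 + 3 + 5 = 11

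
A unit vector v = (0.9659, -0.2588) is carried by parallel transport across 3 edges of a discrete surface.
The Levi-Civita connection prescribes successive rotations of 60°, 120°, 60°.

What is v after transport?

Total rotation: 60° + 120° + 60° = 240° ≡ -120° (mod 360°). Final vector: (-0.7071, -0.7071)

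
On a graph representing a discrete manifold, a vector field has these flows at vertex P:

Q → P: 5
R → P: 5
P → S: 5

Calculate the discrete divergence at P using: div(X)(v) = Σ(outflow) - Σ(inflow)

Divergence = sum of outgoing flows = (-5) + (-5) + 5 = -5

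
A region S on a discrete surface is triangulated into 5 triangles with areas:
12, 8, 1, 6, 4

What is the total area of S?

12 + 8 + 1 + 6 + 4 = 31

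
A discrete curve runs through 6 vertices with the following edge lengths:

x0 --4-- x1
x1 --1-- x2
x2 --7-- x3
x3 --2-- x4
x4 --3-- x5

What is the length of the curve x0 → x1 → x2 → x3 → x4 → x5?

Arc length = 4 + 1 + 7 + 2 + 3 = 17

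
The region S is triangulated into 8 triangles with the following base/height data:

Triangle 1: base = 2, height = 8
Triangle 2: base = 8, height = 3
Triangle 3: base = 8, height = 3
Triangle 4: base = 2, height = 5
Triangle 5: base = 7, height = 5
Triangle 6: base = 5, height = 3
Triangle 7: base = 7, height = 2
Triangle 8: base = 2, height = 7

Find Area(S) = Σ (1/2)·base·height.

(1/2)×2×8 + (1/2)×8×3 + (1/2)×8×3 + (1/2)×2×5 + (1/2)×7×5 + (1/2)×5×3 + (1/2)×7×2 + (1/2)×2×7 = 76.0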